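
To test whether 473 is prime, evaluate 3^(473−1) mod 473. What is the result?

53

3^1 ≡ 3 (mod 473)
3^2 ≡ 3^2 = 9 ≡ 9 (mod 473)
3^4 ≡ 9^2 = 81 ≡ 81 (mod 473)
3^8 ≡ 81^2 = 6561 ≡ 412 (mod 473)
3^16 ≡ 412^2 = 169744 ≡ 410 (mod 473)
3^32 ≡ 410^2 = 168100 ≡ 185 (mod 473)
3^64 ≡ 185^2 = 34225 ≡ 169 (mod 473)
3^128 ≡ 169^2 = 28561 ≡ 181 (mod 473)
3^256 ≡ 181^2 = 32761 ≡ 124 (mod 473)
472 = 256 + 128 + 64 + 16 + 8 in binary powers of 2.
So 3^472 ≡ 124 · 181 · 169 · 410 · 412 ≡ 53 (mod 473).
Since 53 ≠ 1, base 3 is a Fermat witness: 473 is composite.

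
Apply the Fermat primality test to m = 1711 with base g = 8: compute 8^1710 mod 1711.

8^1 ≡ 8 (mod 1711)
8^2 ≡ 8^2 = 64 ≡ 64 (mod 1711)
8^4 ≡ 64^2 = 4096 ≡ 674 (mod 1711)
8^8 ≡ 674^2 = 454276 ≡ 861 (mod 1711)
8^16 ≡ 861^2 = 741321 ≡ 458 (mod 1711)
8^32 ≡ 458^2 = 209764 ≡ 1022 (mod 1711)
8^64 ≡ 1022^2 = 1044484 ≡ 774 (mod 1711)
8^128 ≡ 774^2 = 599076 ≡ 226 (mod 1711)
8^256 ≡ 226^2 = 51076 ≡ 1457 (mod 1711)
8^512 ≡ 1457^2 = 2122849 ≡ 1209 (mod 1711)
8^1024 ≡ 1209^2 = 1461681 ≡ 487 (mod 1711)
1710 = 1024 + 512 + 128 + 32 + 8 + 4 + 2 in binary powers of 2.
So 8^1710 ≡ 487 · 1209 · 226 · 1022 · 861 · 674 · 64 ≡ 789 (mod 1711).
Since 789 ≠ 1, base 8 is a Fermat witness: 1711 is composite.

789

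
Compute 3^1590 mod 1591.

322

3^1 ≡ 3 (mod 1591)
3^2 ≡ 3^2 = 9 ≡ 9 (mod 1591)
3^4 ≡ 9^2 = 81 ≡ 81 (mod 1591)
3^8 ≡ 81^2 = 6561 ≡ 197 (mod 1591)
3^16 ≡ 197^2 = 38809 ≡ 625 (mod 1591)
3^32 ≡ 625^2 = 390625 ≡ 830 (mod 1591)
3^64 ≡ 830^2 = 688900 ≡ 1588 (mod 1591)
3^128 ≡ 1588^2 = 2521744 ≡ 9 (mod 1591)
3^256 ≡ 9^2 = 81 ≡ 81 (mod 1591)
3^512 ≡ 81^2 = 6561 ≡ 197 (mod 1591)
3^1024 ≡ 197^2 = 38809 ≡ 625 (mod 1591)
1590 = 1024 + 512 + 32 + 16 + 4 + 2 in binary powers of 2.
So 3^1590 ≡ 625 · 197 · 830 · 625 · 81 · 9 ≡ 322 (mod 1591).
Since 322 ≠ 1, base 3 is a Fermat witness: 1591 is composite.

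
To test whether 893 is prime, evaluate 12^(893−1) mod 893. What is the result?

178

12^1 ≡ 12 (mod 893)
12^2 ≡ 12^2 = 144 ≡ 144 (mod 893)
12^4 ≡ 144^2 = 20736 ≡ 197 (mod 893)
12^8 ≡ 197^2 = 38809 ≡ 410 (mod 893)
12^16 ≡ 410^2 = 168100 ≡ 216 (mod 893)
12^32 ≡ 216^2 = 46656 ≡ 220 (mod 893)
12^64 ≡ 220^2 = 48400 ≡ 178 (mod 893)
12^128 ≡ 178^2 = 31684 ≡ 429 (mod 893)
12^256 ≡ 429^2 = 184041 ≡ 83 (mod 893)
12^512 ≡ 83^2 = 6889 ≡ 638 (mod 893)
892 = 512 + 256 + 64 + 32 + 16 + 8 + 4 in binary powers of 2.
So 12^892 ≡ 638 · 83 · 178 · 220 · 216 · 410 · 197 ≡ 178 (mod 893).
Since 178 ≠ 1, base 12 is a Fermat witness: 893 is composite.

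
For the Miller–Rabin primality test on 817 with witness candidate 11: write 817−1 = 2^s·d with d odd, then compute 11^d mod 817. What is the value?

723

817 − 1 = 816 = 2^4 · 51, so d = 51.
11^1 ≡ 11 (mod 817)
11^2 ≡ 11^2 = 121 ≡ 121 (mod 817)
11^4 ≡ 121^2 = 14641 ≡ 752 (mod 817)
11^8 ≡ 752^2 = 565504 ≡ 140 (mod 817)
11^16 ≡ 140^2 = 19600 ≡ 809 (mod 817)
11^32 ≡ 809^2 = 654481 ≡ 64 (mod 817)
51 = 32 + 16 + 2 + 1 in binary powers of 2.
So 11^51 ≡ 64 · 809 · 121 · 11 ≡ 723 (mod 817).
Squaring chain: 723 → 666 → 742 → 723; never reaches −1, so base 11 is a Miller–Rabin witness that 817 is composite.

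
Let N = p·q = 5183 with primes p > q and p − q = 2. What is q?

71

Since p = q + 2, we have 5183 = q(q + 2), so q² + 2q − 5183 = 0.
Discriminant: 2² + 4·5183 = 4 + 20732 = 20736; √20736 = 144.
q = (−2 + 144)/2 = 71, and p = q + 2 = 73.
Check: 71 · 73 = 5183.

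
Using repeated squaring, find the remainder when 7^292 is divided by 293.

1

7^1 ≡ 7 (mod 293)
7^2 ≡ 7^2 = 49 ≡ 49 (mod 293)
7^4 ≡ 49^2 = 2401 ≡ 57 (mod 293)
7^8 ≡ 57^2 = 3249 ≡ 26 (mod 293)
7^16 ≡ 26^2 = 676 ≡ 90 (mod 293)
7^32 ≡ 90^2 = 8100 ≡ 189 (mod 293)
7^64 ≡ 189^2 = 35721 ≡ 268 (mod 293)
7^128 ≡ 268^2 = 71824 ≡ 39 (mod 293)
7^256 ≡ 39^2 = 1521 ≡ 56 (mod 293)
292 = 256 + 32 + 4 in binary powers of 2.
So 7^292 ≡ 56 · 189 · 57 ≡ 1 (mod 293).
Since the result is 1, base 7 gives no evidence that 293 is composite.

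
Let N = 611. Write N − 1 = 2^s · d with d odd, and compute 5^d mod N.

611 − 1 = 610 = 2^1 · 305, so d = 305.
5^1 ≡ 5 (mod 611)
5^2 ≡ 5^2 = 25 ≡ 25 (mod 611)
5^4 ≡ 25^2 = 625 ≡ 14 (mod 611)
5^8 ≡ 14^2 = 196 ≡ 196 (mod 611)
5^16 ≡ 196^2 = 38416 ≡ 534 (mod 611)
5^32 ≡ 534^2 = 285156 ≡ 430 (mod 611)
5^64 ≡ 430^2 = 184900 ≡ 378 (mod 611)
5^128 ≡ 378^2 = 142884 ≡ 521 (mod 611)
5^256 ≡ 521^2 = 271441 ≡ 157 (mod 611)
305 = 256 + 32 + 16 + 1 in binary powers of 2.
So 5^305 ≡ 157 · 430 · 534 · 5 ≡ 590 (mod 611).
Squaring chain: 590; never reaches −1, so base 5 is a Miller–Rabin witness that 611 is composite.

590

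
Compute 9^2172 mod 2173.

1846

9^1 ≡ 9 (mod 2173)
9^2 ≡ 9^2 = 81 ≡ 81 (mod 2173)
9^4 ≡ 81^2 = 6561 ≡ 42 (mod 2173)
9^8 ≡ 42^2 = 1764 ≡ 1764 (mod 2173)
9^16 ≡ 1764^2 = 3111696 ≡ 2133 (mod 2173)
9^32 ≡ 2133^2 = 4549689 ≡ 1600 (mod 2173)
9^64 ≡ 1600^2 = 2560000 ≡ 206 (mod 2173)
9^128 ≡ 206^2 = 42436 ≡ 1149 (mod 2173)
9^256 ≡ 1149^2 = 1320201 ≡ 1190 (mod 2173)
9^512 ≡ 1190^2 = 1416100 ≡ 1477 (mod 2173)
9^1024 ≡ 1477^2 = 2181529 ≡ 2010 (mod 2173)
9^2048 ≡ 2010^2 = 4040100 ≡ 493 (mod 2173)
2172 = 2048 + 64 + 32 + 16 + 8 + 4 in binary powers of 2.
So 9^2172 ≡ 493 · 206 · 1600 · 2133 · 1764 · 42 ≡ 1846 (mod 2173).
Since 1846 ≠ 1, base 9 is a Fermat witness: 2173 is composite.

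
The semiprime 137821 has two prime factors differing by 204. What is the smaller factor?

283

Since p = q + 204, we have 137821 = q(q + 204), so q² + 204q − 137821 = 0.
Discriminant: 204² + 4·137821 = 41616 + 551284 = 592900; √592900 = 770.
q = (−204 + 770)/2 = 283, and p = q + 204 = 487.
Check: 283 · 487 = 137821.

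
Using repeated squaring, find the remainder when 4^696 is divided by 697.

4^1 ≡ 4 (mod 697)
4^2 ≡ 4^2 = 16 ≡ 16 (mod 697)
4^4 ≡ 16^2 = 256 ≡ 256 (mod 697)
4^8 ≡ 256^2 = 65536 ≡ 18 (mod 697)
4^16 ≡ 18^2 = 324 ≡ 324 (mod 697)
4^32 ≡ 324^2 = 104976 ≡ 426 (mod 697)
4^64 ≡ 426^2 = 181476 ≡ 256 (mod 697)
4^128 ≡ 256^2 = 65536 ≡ 18 (mod 697)
4^256 ≡ 18^2 = 324 ≡ 324 (mod 697)
4^512 ≡ 324^2 = 104976 ≡ 426 (mod 697)
696 = 512 + 128 + 32 + 16 + 8 in binary powers of 2.
So 4^696 ≡ 426 · 18 · 426 · 324 · 18 ≡ 324 (mod 697).
Since 324 ≠ 1, base 4 is a Fermat witness: 697 is composite.

324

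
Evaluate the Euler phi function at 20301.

13200

Factor: 20301 = 3 · 67 · 101.
φ(20301) = (3−1) · (67−1) · (101−1) = 2 · 66 · 100 = 13200.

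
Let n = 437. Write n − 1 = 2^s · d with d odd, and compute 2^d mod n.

437 − 1 = 436 = 2^2 · 109, so d = 109.
2^1 ≡ 2 (mod 437)
2^2 ≡ 2^2 = 4 ≡ 4 (mod 437)
2^4 ≡ 4^2 = 16 ≡ 16 (mod 437)
2^8 ≡ 16^2 = 256 ≡ 256 (mod 437)
2^16 ≡ 256^2 = 65536 ≡ 423 (mod 437)
2^32 ≡ 423^2 = 178929 ≡ 196 (mod 437)
2^64 ≡ 196^2 = 38416 ≡ 397 (mod 437)
109 = 64 + 32 + 8 + 4 + 1 in binary powers of 2.
So 2^109 ≡ 397 · 196 · 256 · 16 · 2 ≡ 173 (mod 437).
Squaring chain: 173 → 213; never reaches −1, so base 2 is a Miller–Rabin witness that 437 is composite.

173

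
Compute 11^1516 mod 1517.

11^1 ≡ 11 (mod 1517)
11^2 ≡ 11^2 = 121 ≡ 121 (mod 1517)
11^4 ≡ 121^2 = 14641 ≡ 988 (mod 1517)
11^8 ≡ 988^2 = 976144 ≡ 713 (mod 1517)
11^16 ≡ 713^2 = 508369 ≡ 174 (mod 1517)
11^32 ≡ 174^2 = 30276 ≡ 1453 (mod 1517)
11^64 ≡ 1453^2 = 2111209 ≡ 1062 (mod 1517)
11^128 ≡ 1062^2 = 1127844 ≡ 713 (mod 1517)
11^256 ≡ 713^2 = 508369 ≡ 174 (mod 1517)
11^512 ≡ 174^2 = 30276 ≡ 1453 (mod 1517)
11^1024 ≡ 1453^2 = 2111209 ≡ 1062 (mod 1517)
1516 = 1024 + 256 + 128 + 64 + 32 + 8 + 4 in binary powers of 2.
So 11^1516 ≡ 1062 · 174 · 713 · 1062 · 1453 · 713 · 988 ≡ 359 (mod 1517).
Since 359 ≠ 1, base 11 is a Fermat witness: 1517 is composite.

359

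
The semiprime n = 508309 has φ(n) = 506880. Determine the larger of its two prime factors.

φ(n) = (p−1)(q−1) = n − (p+q) + 1, so p + q = 508309 − 506880 + 1 = 1430.
p and q are the roots of t² − 1430t + 508309 = 0.
Discriminant: 1430² − 4·508309 = 2044900 − 2033236 = 11664; √11664 = 108.
q = (1430 − 108)/2 = 661, p = (1430 + 108)/2 = 769.
Check: 661 · 769 = 508309.

769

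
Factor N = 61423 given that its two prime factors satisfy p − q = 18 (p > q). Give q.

Since p = q + 18, we have 61423 = q(q + 18), so q² + 18q − 61423 = 0.
Discriminant: 18² + 4·61423 = 324 + 245692 = 246016; √246016 = 496.
q = (−18 + 496)/2 = 239, and p = q + 18 = 257.
Check: 239 · 257 = 61423.

239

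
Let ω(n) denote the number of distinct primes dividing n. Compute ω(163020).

163020 = 2^2 · 40755
40755 = 3 · 13585
13585 = 5 · 2717
2717 = 11 · 247
247 = 13 · 19
163020 = 2^2 · 3 · 5 · 11 · 13 · 19, which has 6 distinct prime factors.

6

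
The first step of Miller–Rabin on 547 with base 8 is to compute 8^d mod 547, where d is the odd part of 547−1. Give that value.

546

547 − 1 = 546 = 2^1 · 273, so d = 273.
8^1 ≡ 8 (mod 547)
8^2 ≡ 8^2 = 64 ≡ 64 (mod 547)
8^4 ≡ 64^2 = 4096 ≡ 267 (mod 547)
8^8 ≡ 267^2 = 71289 ≡ 179 (mod 547)
8^16 ≡ 179^2 = 32041 ≡ 315 (mod 547)
8^32 ≡ 315^2 = 99225 ≡ 218 (mod 547)
8^64 ≡ 218^2 = 47524 ≡ 482 (mod 547)
8^128 ≡ 482^2 = 232324 ≡ 396 (mod 547)
8^256 ≡ 396^2 = 156816 ≡ 374 (mod 547)
273 = 256 + 16 + 1 in binary powers of 2.
So 8^273 ≡ 374 · 315 · 8 ≡ 546 (mod 547).
Since 8^d ≡ 546 (mod 547), base 8 does not prove 547 composite.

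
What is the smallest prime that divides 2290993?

31

2290993 is odd.
Digit sum 34, not divisible by 3.
Ends in 3: not divisible by 5.
7: 2290993 = 7·327284 + 5
11: 2290993 = 11·208272 + 1
13: 2290993 = 13·176230 + 3
17: 2290993 = 17·134764 + 5
19: 2290993 = 19·120578 + 11
23: 2290993 = 23·99608 + 9
29: 2290993 = 29·78999 + 22
31: 2290993 = 31·73903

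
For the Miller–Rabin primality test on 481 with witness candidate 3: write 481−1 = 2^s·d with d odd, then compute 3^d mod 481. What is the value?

196

481 − 1 = 480 = 2^5 · 15, so d = 15.
3^1 ≡ 3 (mod 481)
3^2 ≡ 3^2 = 9 ≡ 9 (mod 481)
3^4 ≡ 9^2 = 81 ≡ 81 (mod 481)
3^8 ≡ 81^2 = 6561 ≡ 308 (mod 481)
15 = 8 + 4 + 2 + 1 in binary powers of 2.
So 3^15 ≡ 308 · 81 · 9 · 3 ≡ 196 (mod 481).
Squaring chain: 196 → 417 → 248 → 417 → 248; never reaches −1, so base 3 is a Miller–Rabin witness that 481 is composite.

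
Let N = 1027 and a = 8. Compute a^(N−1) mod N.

8^1 ≡ 8 (mod 1027)
8^2 ≡ 8^2 = 64 ≡ 64 (mod 1027)
8^4 ≡ 64^2 = 4096 ≡ 1015 (mod 1027)
8^8 ≡ 1015^2 = 1030225 ≡ 144 (mod 1027)
8^16 ≡ 144^2 = 20736 ≡ 196 (mod 1027)
8^32 ≡ 196^2 = 38416 ≡ 417 (mod 1027)
8^64 ≡ 417^2 = 173889 ≡ 326 (mod 1027)
8^128 ≡ 326^2 = 106276 ≡ 495 (mod 1027)
8^256 ≡ 495^2 = 245025 ≡ 599 (mod 1027)
8^512 ≡ 599^2 = 358801 ≡ 378 (mod 1027)
8^1024 ≡ 378^2 = 142884 ≡ 131 (mod 1027)
1026 = 1024 + 2 in binary powers of 2.
So 8^1026 ≡ 131 · 64 ≡ 168 (mod 1027).
Since 168 ≠ 1, base 8 is a Fermat witness: 1027 is composite.

168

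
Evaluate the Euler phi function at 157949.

141040

Factor: 157949 = 11 · 83 · 173.
φ(157949) = (11−1) · (83−1) · (173−1) = 10 · 82 · 172 = 141040.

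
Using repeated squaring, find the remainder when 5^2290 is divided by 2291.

111

5^1 ≡ 5 (mod 2291)
5^2 ≡ 5^2 = 25 ≡ 25 (mod 2291)
5^4 ≡ 25^2 = 625 ≡ 625 (mod 2291)
5^8 ≡ 625^2 = 390625 ≡ 1155 (mod 2291)
5^16 ≡ 1155^2 = 1334025 ≡ 663 (mod 2291)
5^32 ≡ 663^2 = 439569 ≡ 1988 (mod 2291)
5^64 ≡ 1988^2 = 3952144 ≡ 169 (mod 2291)
5^128 ≡ 169^2 = 28561 ≡ 1069 (mod 2291)
5^256 ≡ 1069^2 = 1142761 ≡ 1843 (mod 2291)
5^512 ≡ 1843^2 = 3396649 ≡ 1387 (mod 2291)
5^1024 ≡ 1387^2 = 1923769 ≡ 1620 (mod 2291)
5^2048 ≡ 1620^2 = 2624400 ≡ 1205 (mod 2291)
2290 = 2048 + 128 + 64 + 32 + 16 + 2 in binary powers of 2.
So 5^2290 ≡ 1205 · 1069 · 169 · 1988 · 663 · 25 ≡ 111 (mod 2291).
Since 111 ≠ 1, base 5 is a Fermat witness: 2291 is composite.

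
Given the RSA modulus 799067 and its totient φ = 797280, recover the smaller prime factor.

φ(n) = (p−1)(q−1) = n − (p+q) + 1, so p + q = 799067 − 797280 + 1 = 1788.
p and q are the roots of t² − 1788t + 799067 = 0.
Discriminant: 1788² − 4·799067 = 3196944 − 3196268 = 676; √676 = 26.
q = (1788 − 26)/2 = 881, p = (1788 + 26)/2 = 907.
Check: 881 · 907 = 799067.

881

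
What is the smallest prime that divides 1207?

17

1207 is odd.
Digit sum 10, not divisible by 3.
Ends in 7: not divisible by 5.
7: 1207 = 7·172 + 3
11: 1207 = 11·109 + 8
13: 1207 = 13·92 + 11
17: 1207 = 17·71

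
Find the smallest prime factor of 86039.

97

86039 is odd.
Digit sum 26, not divisible by 3.
Ends in 9: not divisible by 5.
7: 86039 = 7·12291 + 2
11: 86039 = 11·7821 + 8
13: 86039 = 13·6618 + 5
17: 86039 = 17·5061 + 2
19: 86039 = 19·4528 + 7
23: 86039 = 23·3740 + 19
29: 86039 = 29·2966 + 25
31: 86039 = 31·2775 + 14
37: 86039 = 37·2325 + 14
41: 86039 = 41·2098 + 21
43: 86039 = 43·2000 + 39
47: 86039 = 47·1830 + 29
53: 86039 = 53·1623 + 20
59: 86039 = 59·1458 + 17
61: 86039 = 61·1410 + 29
67: 86039 = 67·1284 + 11
71: 86039 = 71·1211 + 58
73: 86039 = 73·1178 + 45
79: 86039 = 79·1089 + 8
83: 86039 = 83·1036 + 51
89: 86039 = 89·966 + 65
97: 86039 = 97·887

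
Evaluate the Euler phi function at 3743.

Factor: 3743 = 19 · 197.
φ(3743) = (19−1) · (197−1) = 18 · 196 = 3528.

3528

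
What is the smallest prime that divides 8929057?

83

8929057 is odd.
Digit sum 40, not divisible by 3.
Ends in 7: not divisible by 5.
7: 8929057 = 7·1275579 + 4
11: 8929057 = 11·811732 + 5
13: 8929057 = 13·686850 + 7
17: 8929057 = 17·525238 + 11
19: 8929057 = 19·469950 + 7
23: 8929057 = 23·388219 + 20
29: 8929057 = 29·307898 + 15
31: 8929057 = 31·288034 + 3
37: 8929057 = 37·241325 + 32
41: 8929057 = 41·217781 + 36
43: 8929057 = 43·207652 + 21
47: 8929057 = 47·189979 + 44
53: 8929057 = 53·168472 + 41
59: 8929057 = 59·151339 + 56
61: 8929057 = 61·146377 + 60
67: 8929057 = 67·133269 + 34
71: 8929057 = 71·125761 + 26
73: 8929057 = 73·122315 + 62
79: 8929057 = 79·113026 + 3
83: 8929057 = 83·107579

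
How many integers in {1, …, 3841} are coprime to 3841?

3652

Factor: 3841 = 23 · 167.
φ(3841) = (23−1) · (167−1) = 22 · 166 = 3652.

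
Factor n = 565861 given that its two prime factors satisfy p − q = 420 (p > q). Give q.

571

Since p = q + 420, we have 565861 = q(q + 420), so q² + 420q − 565861 = 0.
Discriminant: 420² + 4·565861 = 176400 + 2263444 = 2439844; √2439844 = 1562.
q = (−420 + 1562)/2 = 571, and p = q + 420 = 991.
Check: 571 · 991 = 565861.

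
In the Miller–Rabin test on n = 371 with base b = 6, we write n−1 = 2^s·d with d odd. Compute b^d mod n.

216

371 − 1 = 370 = 2^1 · 185, so d = 185.
6^1 ≡ 6 (mod 371)
6^2 ≡ 6^2 = 36 ≡ 36 (mod 371)
6^4 ≡ 36^2 = 1296 ≡ 183 (mod 371)
6^8 ≡ 183^2 = 33489 ≡ 99 (mod 371)
6^16 ≡ 99^2 = 9801 ≡ 155 (mod 371)
6^32 ≡ 155^2 = 24025 ≡ 281 (mod 371)
6^64 ≡ 281^2 = 78961 ≡ 309 (mod 371)
6^128 ≡ 309^2 = 95481 ≡ 134 (mod 371)
185 = 128 + 32 + 16 + 8 + 1 in binary powers of 2.
So 6^185 ≡ 134 · 281 · 155 · 99 · 6 ≡ 216 (mod 371).
Squaring chain: 216; never reaches −1, so base 6 is a Miller–Rabin witness that 371 is composite.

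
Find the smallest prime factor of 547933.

547933 is odd.
Digit sum 31, not divisible by 3.
Ends in 3: not divisible by 5.
7: 547933 = 7·78276 + 1
11: 547933 = 11·49812 + 1
13: 547933 = 13·42148 + 9
17: 547933 = 17·32231 + 6
19: 547933 = 19·28838 + 11
23: 547933 = 23·23823 + 4
29: 547933 = 29·18894 + 7
31: 547933 = 31·17675 + 8
37: 547933 = 37·14809

37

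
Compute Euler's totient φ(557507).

535392

Factor: 557507 = 53 · 67 · 157.
φ(557507) = (53−1) · (67−1) · (157−1) = 52 · 66 · 156 = 535392.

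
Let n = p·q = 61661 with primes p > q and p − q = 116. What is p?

313

Since p = q + 116, we have 61661 = q(q + 116), so q² + 116q − 61661 = 0.
Discriminant: 116² + 4·61661 = 13456 + 246644 = 260100; √260100 = 510.
q = (−116 + 510)/2 = 197, and p = q + 116 = 313.
Check: 197 · 313 = 61661.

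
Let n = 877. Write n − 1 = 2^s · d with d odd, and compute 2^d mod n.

151

877 − 1 = 876 = 2^2 · 219, so d = 219.
2^1 ≡ 2 (mod 877)
2^2 ≡ 2^2 = 4 ≡ 4 (mod 877)
2^4 ≡ 4^2 = 16 ≡ 16 (mod 877)
2^8 ≡ 16^2 = 256 ≡ 256 (mod 877)
2^16 ≡ 256^2 = 65536 ≡ 638 (mod 877)
2^32 ≡ 638^2 = 407044 ≡ 116 (mod 877)
2^64 ≡ 116^2 = 13456 ≡ 301 (mod 877)
2^128 ≡ 301^2 = 90601 ≡ 270 (mod 877)
219 = 128 + 64 + 16 + 8 + 2 + 1 in binary powers of 2.
So 2^219 ≡ 270 · 301 · 638 · 256 · 4 · 2 ≡ 151 (mod 877).
Squaring chain: 151 → 876; reaches −1, so base 2 does not prove 877 composite.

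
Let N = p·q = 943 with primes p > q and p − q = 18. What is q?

23

Since p = q + 18, we have 943 = q(q + 18), so q² + 18q − 943 = 0.
Discriminant: 18² + 4·943 = 324 + 3772 = 4096; √4096 = 64.
q = (−18 + 64)/2 = 23, and p = q + 18 = 41.
Check: 23 · 41 = 943.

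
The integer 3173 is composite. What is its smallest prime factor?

19

3173 is odd.
Digit sum 14, not divisible by 3.
Ends in 3: not divisible by 5.
7: 3173 = 7·453 + 2
11: 3173 = 11·288 + 5
13: 3173 = 13·244 + 1
17: 3173 = 17·186 + 11
19: 3173 = 19·167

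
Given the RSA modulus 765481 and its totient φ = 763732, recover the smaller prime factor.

863

φ(n) = (p−1)(q−1) = n − (p+q) + 1, so p + q = 765481 − 763732 + 1 = 1750.
p and q are the roots of t² − 1750t + 765481 = 0.
Discriminant: 1750² − 4·765481 = 3062500 − 3061924 = 576; √576 = 24.
q = (1750 − 24)/2 = 863, p = (1750 + 24)/2 = 887.
Check: 863 · 887 = 765481.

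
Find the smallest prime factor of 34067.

34067 is odd.
Digit sum 20, not divisible by 3.
Ends in 7: not divisible by 5.
7: 34067 = 7·4866 + 5
11: 34067 = 11·3097

11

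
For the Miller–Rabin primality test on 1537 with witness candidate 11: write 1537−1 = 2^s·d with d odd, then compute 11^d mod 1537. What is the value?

1331

1537 − 1 = 1536 = 2^9 · 3, so d = 3.
11^1 ≡ 11 (mod 1537)
11^2 ≡ 11^2 = 121 ≡ 121 (mod 1537)
3 = 2 + 1 in binary powers of 2.
So 11^3 ≡ 121 · 11 ≡ 1331 (mod 1537).
Squaring chain: 1331 → 937 → 342 → 152 → 49 → 864 → 1051 → 1035 → 1473; never reaches −1, so base 11 is a Miller–Rabin witness that 1537 is composite.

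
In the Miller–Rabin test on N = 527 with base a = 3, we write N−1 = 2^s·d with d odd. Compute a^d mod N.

11

527 − 1 = 526 = 2^1 · 263, so d = 263.
3^1 ≡ 3 (mod 527)
3^2 ≡ 3^2 = 9 ≡ 9 (mod 527)
3^4 ≡ 9^2 = 81 ≡ 81 (mod 527)
3^8 ≡ 81^2 = 6561 ≡ 237 (mod 527)
3^16 ≡ 237^2 = 56169 ≡ 307 (mod 527)
3^32 ≡ 307^2 = 94249 ≡ 443 (mod 527)
3^64 ≡ 443^2 = 196249 ≡ 205 (mod 527)
3^128 ≡ 205^2 = 42025 ≡ 392 (mod 527)
3^256 ≡ 392^2 = 153664 ≡ 307 (mod 527)
263 = 256 + 4 + 2 + 1 in binary powers of 2.
So 3^263 ≡ 307 · 81 · 9 · 3 ≡ 11 (mod 527).
Squaring chain: 11; never reaches −1, so base 3 is a Miller–Rabin witness that 527 is composite.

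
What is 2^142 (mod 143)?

2^1 ≡ 2 (mod 143)
2^2 ≡ 2^2 = 4 ≡ 4 (mod 143)
2^4 ≡ 4^2 = 16 ≡ 16 (mod 143)
2^8 ≡ 16^2 = 256 ≡ 113 (mod 143)
2^16 ≡ 113^2 = 12769 ≡ 42 (mod 143)
2^32 ≡ 42^2 = 1764 ≡ 48 (mod 143)
2^64 ≡ 48^2 = 2304 ≡ 16 (mod 143)
2^128 ≡ 16^2 = 256 ≡ 113 (mod 143)
142 = 128 + 8 + 4 + 2 in binary powers of 2.
So 2^142 ≡ 113 · 113 · 16 · 4 ≡ 114 (mod 143).
Since 114 ≠ 1, base 2 is a Fermat witness: 143 is composite.

114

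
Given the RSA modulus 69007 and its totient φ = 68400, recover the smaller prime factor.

φ(n) = (p−1)(q−1) = n − (p+q) + 1, so p + q = 69007 − 68400 + 1 = 608.
p and q are the roots of t² − 608t + 69007 = 0.
Discriminant: 608² − 4·69007 = 369664 − 276028 = 93636; √93636 = 306.
q = (608 − 306)/2 = 151, p = (608 + 306)/2 = 457.
Check: 151 · 457 = 69007.

151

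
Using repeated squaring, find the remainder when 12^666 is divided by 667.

492

12^1 ≡ 12 (mod 667)
12^2 ≡ 12^2 = 144 ≡ 144 (mod 667)
12^4 ≡ 144^2 = 20736 ≡ 59 (mod 667)
12^8 ≡ 59^2 = 3481 ≡ 146 (mod 667)
12^16 ≡ 146^2 = 21316 ≡ 639 (mod 667)
12^32 ≡ 639^2 = 408321 ≡ 117 (mod 667)
12^64 ≡ 117^2 = 13689 ≡ 349 (mod 667)
12^128 ≡ 349^2 = 121801 ≡ 407 (mod 667)
12^256 ≡ 407^2 = 165649 ≡ 233 (mod 667)
12^512 ≡ 233^2 = 54289 ≡ 262 (mod 667)
666 = 512 + 128 + 16 + 8 + 2 in binary powers of 2.
So 12^666 ≡ 262 · 407 · 639 · 146 · 144 ≡ 492 (mod 667).
Since 492 ≠ 1, base 12 is a Fermat witness: 667 is composite.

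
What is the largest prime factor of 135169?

79

135169 = 29 · 4661
4661 = 59 · 79
79 is prime.
So 135169 = 29 · 59 · 79; the largest prime factor is 79.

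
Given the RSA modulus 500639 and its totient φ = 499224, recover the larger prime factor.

φ(n) = (p−1)(q−1) = n − (p+q) + 1, so p + q = 500639 − 499224 + 1 = 1416.
p and q are the roots of t² − 1416t + 500639 = 0.
Discriminant: 1416² − 4·500639 = 2005056 − 2002556 = 2500; √2500 = 50.
q = (1416 − 50)/2 = 683, p = (1416 + 50)/2 = 733.
Check: 683 · 733 = 500639.

733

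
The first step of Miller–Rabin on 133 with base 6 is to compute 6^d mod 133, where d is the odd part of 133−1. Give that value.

133 − 1 = 132 = 2^2 · 33, so d = 33.
6^1 ≡ 6 (mod 133)
6^2 ≡ 6^2 = 36 ≡ 36 (mod 133)
6^4 ≡ 36^2 = 1296 ≡ 99 (mod 133)
6^8 ≡ 99^2 = 9801 ≡ 92 (mod 133)
6^16 ≡ 92^2 = 8464 ≡ 85 (mod 133)
6^32 ≡ 85^2 = 7225 ≡ 43 (mod 133)
33 = 32 + 1 in binary powers of 2.
So 6^33 ≡ 43 · 6 ≡ 125 (mod 133).
Squaring chain: 125 → 64; never reaches −1, so base 6 is a Miller–Rabin witness that 133 is composite.

125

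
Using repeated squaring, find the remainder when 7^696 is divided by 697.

16

7^1 ≡ 7 (mod 697)
7^2 ≡ 7^2 = 49 ≡ 49 (mod 697)
7^4 ≡ 49^2 = 2401 ≡ 310 (mod 697)
7^8 ≡ 310^2 = 96100 ≡ 611 (mod 697)
7^16 ≡ 611^2 = 373321 ≡ 426 (mod 697)
7^32 ≡ 426^2 = 181476 ≡ 256 (mod 697)
7^64 ≡ 256^2 = 65536 ≡ 18 (mod 697)
7^128 ≡ 18^2 = 324 ≡ 324 (mod 697)
7^256 ≡ 324^2 = 104976 ≡ 426 (mod 697)
7^512 ≡ 426^2 = 181476 ≡ 256 (mod 697)
696 = 512 + 128 + 32 + 16 + 8 in binary powers of 2.
So 7^696 ≡ 256 · 324 · 256 · 426 · 611 ≡ 16 (mod 697).
Since 16 ≠ 1, base 7 is a Fermat witness: 697 is composite.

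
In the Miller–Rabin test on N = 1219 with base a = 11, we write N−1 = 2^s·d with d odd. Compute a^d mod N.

1219 − 1 = 1218 = 2^1 · 609, so d = 609.
11^1 ≡ 11 (mod 1219)
11^2 ≡ 11^2 = 121 ≡ 121 (mod 1219)
11^4 ≡ 121^2 = 14641 ≡ 13 (mod 1219)
11^8 ≡ 13^2 = 169 ≡ 169 (mod 1219)
11^16 ≡ 169^2 = 28561 ≡ 524 (mod 1219)
11^32 ≡ 524^2 = 274576 ≡ 301 (mod 1219)
11^64 ≡ 301^2 = 90601 ≡ 395 (mod 1219)
11^128 ≡ 395^2 = 156025 ≡ 1212 (mod 1219)
11^256 ≡ 1212^2 = 1468944 ≡ 49 (mod 1219)
11^512 ≡ 49^2 = 2401 ≡ 1182 (mod 1219)
609 = 512 + 64 + 32 + 1 in binary powers of 2.
So 11^609 ≡ 1182 · 395 · 301 · 11 ≡ 378 (mod 1219).
Squaring chain: 378; never reaches −1, so base 11 is a Miller–Rabin witness that 1219 is composite.

378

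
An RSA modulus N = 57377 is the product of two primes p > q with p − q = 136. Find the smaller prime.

181

Since p = q + 136, we have 57377 = q(q + 136), so q² + 136q − 57377 = 0.
Discriminant: 136² + 4·57377 = 18496 + 229508 = 248004; √248004 = 498.
q = (−136 + 498)/2 = 181, and p = q + 136 = 317.
Check: 181 · 317 = 57377.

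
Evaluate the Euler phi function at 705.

Factor: 705 = 3 · 5 · 47.
φ(705) = (3−1) · (5−1) · (47−1) = 2 · 4 · 46 = 368.

368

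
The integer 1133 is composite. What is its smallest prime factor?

11

1133 is odd.
Digit sum 8, not divisible by 3.
Ends in 3: not divisible by 5.
7: 1133 = 7·161 + 6
11: 1133 = 11·103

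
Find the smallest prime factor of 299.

299 is odd.
Digit sum 20, not divisible by 3.
Ends in 9: not divisible by 5.
7: 299 = 7·42 + 5
11: 299 = 11·27 + 2
13: 299 = 13·23

13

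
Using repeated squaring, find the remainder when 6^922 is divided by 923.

862

6^1 ≡ 6 (mod 923)
6^2 ≡ 6^2 = 36 ≡ 36 (mod 923)
6^4 ≡ 36^2 = 1296 ≡ 373 (mod 923)
6^8 ≡ 373^2 = 139129 ≡ 679 (mod 923)
6^16 ≡ 679^2 = 461041 ≡ 464 (mod 923)
6^32 ≡ 464^2 = 215296 ≡ 237 (mod 923)
6^64 ≡ 237^2 = 56169 ≡ 789 (mod 923)
6^128 ≡ 789^2 = 622521 ≡ 419 (mod 923)
6^256 ≡ 419^2 = 175561 ≡ 191 (mod 923)
6^512 ≡ 191^2 = 36481 ≡ 484 (mod 923)
922 = 512 + 256 + 128 + 16 + 8 + 2 in binary powers of 2.
So 6^922 ≡ 484 · 191 · 419 · 464 · 679 · 36 ≡ 862 (mod 923).
Since 862 ≠ 1, base 6 is a Fermat witness: 923 is composite.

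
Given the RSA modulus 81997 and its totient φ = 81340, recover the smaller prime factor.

167

φ(n) = (p−1)(q−1) = n − (p+q) + 1, so p + q = 81997 − 81340 + 1 = 658.
p and q are the roots of t² − 658t + 81997 = 0.
Discriminant: 658² − 4·81997 = 432964 − 327988 = 104976; √104976 = 324.
q = (658 − 324)/2 = 167, p = (658 + 324)/2 = 491.
Check: 167 · 491 = 81997.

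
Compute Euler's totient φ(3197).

Factor: 3197 = 23 · 139.
φ(3197) = (23−1) · (139−1) = 22 · 138 = 3036.

3036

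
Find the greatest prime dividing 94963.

97

94963 = 11 · 8633
8633 = 89 · 97
97 is prime.
So 94963 = 11 · 89 · 97; the largest prime factor is 97.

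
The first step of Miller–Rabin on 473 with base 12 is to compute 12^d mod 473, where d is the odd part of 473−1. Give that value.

473 − 1 = 472 = 2^3 · 59, so d = 59.
12^1 ≡ 12 (mod 473)
12^2 ≡ 12^2 = 144 ≡ 144 (mod 473)
12^4 ≡ 144^2 = 20736 ≡ 397 (mod 473)
12^8 ≡ 397^2 = 157609 ≡ 100 (mod 473)
12^16 ≡ 100^2 = 10000 ≡ 67 (mod 473)
12^32 ≡ 67^2 = 4489 ≡ 232 (mod 473)
59 = 32 + 16 + 8 + 2 + 1 in binary powers of 2.
So 12^59 ≡ 232 · 67 · 100 · 144 · 12 ≡ 331 (mod 473).
Squaring chain: 331 → 298 → 353; never reaches −1, so base 12 is a Miller–Rabin witness that 473 is composite.

331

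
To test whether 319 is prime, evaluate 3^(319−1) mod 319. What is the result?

3^1 ≡ 3 (mod 319)
3^2 ≡ 3^2 = 9 ≡ 9 (mod 319)
3^4 ≡ 9^2 = 81 ≡ 81 (mod 319)
3^8 ≡ 81^2 = 6561 ≡ 181 (mod 319)
3^16 ≡ 181^2 = 32761 ≡ 223 (mod 319)
3^32 ≡ 223^2 = 49729 ≡ 284 (mod 319)
3^64 ≡ 284^2 = 80656 ≡ 268 (mod 319)
3^128 ≡ 268^2 = 71824 ≡ 49 (mod 319)
3^256 ≡ 49^2 = 2401 ≡ 168 (mod 319)
318 = 256 + 32 + 16 + 8 + 4 + 2 in binary powers of 2.
So 3^318 ≡ 168 · 284 · 223 · 181 · 81 · 9 ≡ 5 (mod 319).
Since 5 ≠ 1, base 3 is a Fermat witness: 319 is composite.

5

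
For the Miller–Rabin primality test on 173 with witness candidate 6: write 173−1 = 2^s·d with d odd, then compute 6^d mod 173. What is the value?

1

173 − 1 = 172 = 2^2 · 43, so d = 43.
6^1 ≡ 6 (mod 173)
6^2 ≡ 6^2 = 36 ≡ 36 (mod 173)
6^4 ≡ 36^2 = 1296 ≡ 85 (mod 173)
6^8 ≡ 85^2 = 7225 ≡ 132 (mod 173)
6^16 ≡ 132^2 = 17424 ≡ 124 (mod 173)
6^32 ≡ 124^2 = 15376 ≡ 152 (mod 173)
43 = 32 + 8 + 2 + 1 in binary powers of 2.
So 6^43 ≡ 152 · 132 · 36 · 6 ≡ 1 (mod 173).
Since 6^d ≡ 1 (mod 173), base 6 does not prove 173 composite.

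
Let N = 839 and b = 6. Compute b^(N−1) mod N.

1

6^1 ≡ 6 (mod 839)
6^2 ≡ 6^2 = 36 ≡ 36 (mod 839)
6^4 ≡ 36^2 = 1296 ≡ 457 (mod 839)
6^8 ≡ 457^2 = 208849 ≡ 777 (mod 839)
6^16 ≡ 777^2 = 603729 ≡ 488 (mod 839)
6^32 ≡ 488^2 = 238144 ≡ 707 (mod 839)
6^64 ≡ 707^2 = 499849 ≡ 644 (mod 839)
6^128 ≡ 644^2 = 414736 ≡ 270 (mod 839)
6^256 ≡ 270^2 = 72900 ≡ 746 (mod 839)
6^512 ≡ 746^2 = 556516 ≡ 259 (mod 839)
838 = 512 + 256 + 64 + 4 + 2 in binary powers of 2.
So 6^838 ≡ 259 · 746 · 644 · 457 · 36 ≡ 1 (mod 839).
Since the result is 1, base 6 gives no evidence that 839 is composite.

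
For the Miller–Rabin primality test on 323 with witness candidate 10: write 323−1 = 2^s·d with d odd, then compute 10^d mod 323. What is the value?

323 − 1 = 322 = 2^1 · 161, so d = 161.
10^1 ≡ 10 (mod 323)
10^2 ≡ 10^2 = 100 ≡ 100 (mod 323)
10^4 ≡ 100^2 = 10000 ≡ 310 (mod 323)
10^8 ≡ 310^2 = 96100 ≡ 169 (mod 323)
10^16 ≡ 169^2 = 28561 ≡ 137 (mod 323)
10^32 ≡ 137^2 = 18769 ≡ 35 (mod 323)
10^64 ≡ 35^2 = 1225 ≡ 256 (mod 323)
10^128 ≡ 256^2 = 65536 ≡ 290 (mod 323)
161 = 128 + 32 + 1 in binary powers of 2.
So 10^161 ≡ 290 · 35 · 10 ≡ 78 (mod 323).
Squaring chain: 78; never reaches −1, so base 10 is a Miller–Rabin witness that 323 is composite.

78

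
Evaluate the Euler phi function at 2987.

Factor: 2987 = 29 · 103.
φ(2987) = (29−1) · (103−1) = 28 · 102 = 2856.

2856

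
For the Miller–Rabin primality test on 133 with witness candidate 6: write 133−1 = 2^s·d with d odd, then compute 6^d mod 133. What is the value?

125

133 − 1 = 132 = 2^2 · 33, so d = 33.
6^1 ≡ 6 (mod 133)
6^2 ≡ 6^2 = 36 ≡ 36 (mod 133)
6^4 ≡ 36^2 = 1296 ≡ 99 (mod 133)
6^8 ≡ 99^2 = 9801 ≡ 92 (mod 133)
6^16 ≡ 92^2 = 8464 ≡ 85 (mod 133)
6^32 ≡ 85^2 = 7225 ≡ 43 (mod 133)
33 = 32 + 1 in binary powers of 2.
So 6^33 ≡ 43 · 6 ≡ 125 (mod 133).
Squaring chain: 125 → 64; never reaches −1, so base 6 is a Miller–Rabin witness that 133 is composite.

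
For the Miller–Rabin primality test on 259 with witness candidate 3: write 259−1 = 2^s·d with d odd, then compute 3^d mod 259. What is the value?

259 − 1 = 258 = 2^1 · 129, so d = 129.
3^1 ≡ 3 (mod 259)
3^2 ≡ 3^2 = 9 ≡ 9 (mod 259)
3^4 ≡ 9^2 = 81 ≡ 81 (mod 259)
3^8 ≡ 81^2 = 6561 ≡ 86 (mod 259)
3^16 ≡ 86^2 = 7396 ≡ 144 (mod 259)
3^32 ≡ 144^2 = 20736 ≡ 16 (mod 259)
3^64 ≡ 16^2 = 256 ≡ 256 (mod 259)
3^128 ≡ 256^2 = 65536 ≡ 9 (mod 259)
129 = 128 + 1 in binary powers of 2.
So 3^129 ≡ 9 · 3 ≡ 27 (mod 259).
Squaring chain: 27; never reaches −1, so base 3 is a Miller–Rabin witness that 259 is composite.

27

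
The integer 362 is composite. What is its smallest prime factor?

2

362 is even: 2 divides it.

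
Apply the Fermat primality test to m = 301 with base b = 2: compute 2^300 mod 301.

2^1 ≡ 2 (mod 301)
2^2 ≡ 2^2 = 4 ≡ 4 (mod 301)
2^4 ≡ 4^2 = 16 ≡ 16 (mod 301)
2^8 ≡ 16^2 = 256 ≡ 256 (mod 301)
2^16 ≡ 256^2 = 65536 ≡ 219 (mod 301)
2^32 ≡ 219^2 = 47961 ≡ 102 (mod 301)
2^64 ≡ 102^2 = 10404 ≡ 170 (mod 301)
2^128 ≡ 170^2 = 28900 ≡ 4 (mod 301)
2^256 ≡ 4^2 = 16 ≡ 16 (mod 301)
300 = 256 + 32 + 8 + 4 in binary powers of 2.
So 2^300 ≡ 16 · 102 · 256 · 16 ≡ 64 (mod 301).
Since 64 ≠ 1, base 2 is a Fermat witness: 301 is composite.

64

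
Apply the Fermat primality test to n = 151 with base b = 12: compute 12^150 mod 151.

12^1 ≡ 12 (mod 151)
12^2 ≡ 12^2 = 144 ≡ 144 (mod 151)
12^4 ≡ 144^2 = 20736 ≡ 49 (mod 151)
12^8 ≡ 49^2 = 2401 ≡ 136 (mod 151)
12^16 ≡ 136^2 = 18496 ≡ 74 (mod 151)
12^32 ≡ 74^2 = 5476 ≡ 40 (mod 151)
12^64 ≡ 40^2 = 1600 ≡ 90 (mod 151)
12^128 ≡ 90^2 = 8100 ≡ 97 (mod 151)
150 = 128 + 16 + 4 + 2 in binary powers of 2.
So 12^150 ≡ 97 · 74 · 49 · 144 ≡ 1 (mod 151).
Since the result is 1, base 12 gives no evidence that 151 is composite.

1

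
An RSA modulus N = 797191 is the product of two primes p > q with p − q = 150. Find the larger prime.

Since p = q + 150, we have 797191 = q(q + 150), so q² + 150q − 797191 = 0.
Discriminant: 150² + 4·797191 = 22500 + 3188764 = 3211264; √3211264 = 1792.
q = (−150 + 1792)/2 = 821, and p = q + 150 = 971.
Check: 821 · 971 = 797191.

971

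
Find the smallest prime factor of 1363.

1363 is odd.
Digit sum 13, not divisible by 3.
Ends in 3: not divisible by 5.
7: 1363 = 7·194 + 5
11: 1363 = 11·123 + 10
13: 1363 = 13·104 + 11
17: 1363 = 17·80 + 3
19: 1363 = 19·71 + 14
23: 1363 = 23·59 + 6
29: 1363 = 29·47

29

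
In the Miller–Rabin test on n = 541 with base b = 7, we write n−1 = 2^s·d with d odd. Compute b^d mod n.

541 − 1 = 540 = 2^2 · 135, so d = 135.
7^1 ≡ 7 (mod 541)
7^2 ≡ 7^2 = 49 ≡ 49 (mod 541)
7^4 ≡ 49^2 = 2401 ≡ 237 (mod 541)
7^8 ≡ 237^2 = 56169 ≡ 446 (mod 541)
7^16 ≡ 446^2 = 198916 ≡ 369 (mod 541)
7^32 ≡ 369^2 = 136161 ≡ 370 (mod 541)
7^64 ≡ 370^2 = 136900 ≡ 27 (mod 541)
7^128 ≡ 27^2 = 729 ≡ 188 (mod 541)
135 = 128 + 4 + 2 + 1 in binary powers of 2.
So 7^135 ≡ 188 · 237 · 49 · 7 ≡ 540 (mod 541).
Since 7^d ≡ 540 (mod 541), base 7 does not prove 541 composite.

540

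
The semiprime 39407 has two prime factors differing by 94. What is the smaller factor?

157

Since p = q + 94, we have 39407 = q(q + 94), so q² + 94q − 39407 = 0.
Discriminant: 94² + 4·39407 = 8836 + 157628 = 166464; √166464 = 408.
q = (−94 + 408)/2 = 157, and p = q + 94 = 251.
Check: 157 · 251 = 39407.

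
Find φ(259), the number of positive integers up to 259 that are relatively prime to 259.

216

Factor: 259 = 7 · 37.
φ(259) = (7−1) · (37−1) = 6 · 36 = 216.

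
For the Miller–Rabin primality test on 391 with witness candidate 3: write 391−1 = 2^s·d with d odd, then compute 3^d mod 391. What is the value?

391 − 1 = 390 = 2^1 · 195, so d = 195.
3^1 ≡ 3 (mod 391)
3^2 ≡ 3^2 = 9 ≡ 9 (mod 391)
3^4 ≡ 9^2 = 81 ≡ 81 (mod 391)
3^8 ≡ 81^2 = 6561 ≡ 305 (mod 391)
3^16 ≡ 305^2 = 93025 ≡ 358 (mod 391)
3^32 ≡ 358^2 = 128164 ≡ 307 (mod 391)
3^64 ≡ 307^2 = 94249 ≡ 18 (mod 391)
3^128 ≡ 18^2 = 324 ≡ 324 (mod 391)
195 = 128 + 64 + 2 + 1 in binary powers of 2.
So 3^195 ≡ 324 · 18 · 9 · 3 ≡ 282 (mod 391).
Squaring chain: 282; never reaches −1, so base 3 is a Miller–Rabin witness that 391 is composite.

282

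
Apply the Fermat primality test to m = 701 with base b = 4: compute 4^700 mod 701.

1

4^1 ≡ 4 (mod 701)
4^2 ≡ 4^2 = 16 ≡ 16 (mod 701)
4^4 ≡ 16^2 = 256 ≡ 256 (mod 701)
4^8 ≡ 256^2 = 65536 ≡ 343 (mod 701)
4^16 ≡ 343^2 = 117649 ≡ 582 (mod 701)
4^32 ≡ 582^2 = 338724 ≡ 141 (mod 701)
4^64 ≡ 141^2 = 19881 ≡ 253 (mod 701)
4^128 ≡ 253^2 = 64009 ≡ 218 (mod 701)
4^256 ≡ 218^2 = 47524 ≡ 557 (mod 701)
4^512 ≡ 557^2 = 310249 ≡ 407 (mod 701)
700 = 512 + 128 + 32 + 16 + 8 + 4 in binary powers of 2.
So 4^700 ≡ 407 · 218 · 141 · 582 · 343 · 256 ≡ 1 (mod 701).
Since the result is 1, base 4 gives no evidence that 701 is composite.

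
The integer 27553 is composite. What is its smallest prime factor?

27553 is odd.
Digit sum 22, not divisible by 3.
Ends in 3: not divisible by 5.
7: 27553 = 7·3936 + 1
11: 27553 = 11·2504 + 9
13: 27553 = 13·2119 + 6
17: 27553 = 17·1620 + 13
19: 27553 = 19·1450 + 3
23: 27553 = 23·1197 + 22
29: 27553 = 29·950 + 3
31: 27553 = 31·888 + 25
37: 27553 = 37·744 + 25
41: 27553 = 41·672 + 1
43: 27553 = 43·640 + 33
47: 27553 = 47·586 + 11
53: 27553 = 53·519 + 46
59: 27553 = 59·467

59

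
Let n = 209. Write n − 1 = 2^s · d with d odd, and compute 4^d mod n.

9

209 − 1 = 208 = 2^4 · 13, so d = 13.
4^1 ≡ 4 (mod 209)
4^2 ≡ 4^2 = 16 ≡ 16 (mod 209)
4^4 ≡ 16^2 = 256 ≡ 47 (mod 209)
4^8 ≡ 47^2 = 2209 ≡ 119 (mod 209)
13 = 8 + 4 + 1 in binary powers of 2.
So 4^13 ≡ 119 · 47 · 4 ≡ 9 (mod 209).
Squaring chain: 9 → 81 → 82 → 36; never reaches −1, so base 4 is a Miller–Rabin witness that 209 is composite.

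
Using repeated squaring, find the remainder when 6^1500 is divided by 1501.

6^1 ≡ 6 (mod 1501)
6^2 ≡ 6^2 = 36 ≡ 36 (mod 1501)
6^4 ≡ 36^2 = 1296 ≡ 1296 (mod 1501)
6^8 ≡ 1296^2 = 1679616 ≡ 1498 (mod 1501)
6^16 ≡ 1498^2 = 2244004 ≡ 9 (mod 1501)
6^32 ≡ 9^2 = 81 ≡ 81 (mod 1501)
6^64 ≡ 81^2 = 6561 ≡ 557 (mod 1501)
6^128 ≡ 557^2 = 310249 ≡ 1043 (mod 1501)
6^256 ≡ 1043^2 = 1087849 ≡ 1125 (mod 1501)
6^512 ≡ 1125^2 = 1265625 ≡ 282 (mod 1501)
6^1024 ≡ 282^2 = 79524 ≡ 1472 (mod 1501)
1500 = 1024 + 256 + 128 + 64 + 16 + 8 + 4 in binary powers of 2.
So 6^1500 ≡ 1472 · 1125 · 1043 · 557 · 9 · 1498 · 1296 ≡ 87 (mod 1501).
Since 87 ≠ 1, base 6 is a Fermat witness: 1501 is composite.

87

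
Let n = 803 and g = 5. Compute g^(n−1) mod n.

5^1 ≡ 5 (mod 803)
5^2 ≡ 5^2 = 25 ≡ 25 (mod 803)
5^4 ≡ 25^2 = 625 ≡ 625 (mod 803)
5^8 ≡ 625^2 = 390625 ≡ 367 (mod 803)
5^16 ≡ 367^2 = 134689 ≡ 588 (mod 803)
5^32 ≡ 588^2 = 345744 ≡ 454 (mod 803)
5^64 ≡ 454^2 = 206116 ≡ 548 (mod 803)
5^128 ≡ 548^2 = 300304 ≡ 785 (mod 803)
5^256 ≡ 785^2 = 616225 ≡ 324 (mod 803)
5^512 ≡ 324^2 = 104976 ≡ 586 (mod 803)
802 = 512 + 256 + 32 + 2 in binary powers of 2.
So 5^802 ≡ 586 · 324 · 454 · 25 ≡ 707 (mod 803).
Since 707 ≠ 1, base 5 is a Fermat witness: 803 is composite.

707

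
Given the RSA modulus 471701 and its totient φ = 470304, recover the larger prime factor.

φ(n) = (p−1)(q−1) = n − (p+q) + 1, so p + q = 471701 − 470304 + 1 = 1398.
p and q are the roots of t² − 1398t + 471701 = 0.
Discriminant: 1398² − 4·471701 = 1954404 − 1886804 = 67600; √67600 = 260.
q = (1398 − 260)/2 = 569, p = (1398 + 260)/2 = 829.
Check: 569 · 829 = 471701.

829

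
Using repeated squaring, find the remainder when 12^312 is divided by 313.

1

12^1 ≡ 12 (mod 313)
12^2 ≡ 12^2 = 144 ≡ 144 (mod 313)
12^4 ≡ 144^2 = 20736 ≡ 78 (mod 313)
12^8 ≡ 78^2 = 6084 ≡ 137 (mod 313)
12^16 ≡ 137^2 = 18769 ≡ 302 (mod 313)
12^32 ≡ 302^2 = 91204 ≡ 121 (mod 313)
12^64 ≡ 121^2 = 14641 ≡ 243 (mod 313)
12^128 ≡ 243^2 = 59049 ≡ 205 (mod 313)
12^256 ≡ 205^2 = 42025 ≡ 83 (mod 313)
312 = 256 + 32 + 16 + 8 in binary powers of 2.
So 12^312 ≡ 83 · 121 · 302 · 137 ≡ 1 (mod 313).
Since the result is 1, base 12 gives no evidence that 313 is composite.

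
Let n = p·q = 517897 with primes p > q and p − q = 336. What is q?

571

Since p = q + 336, we have 517897 = q(q + 336), so q² + 336q − 517897 = 0.
Discriminant: 336² + 4·517897 = 112896 + 2071588 = 2184484; √2184484 = 1478.
q = (−336 + 1478)/2 = 571, and p = q + 336 = 907.
Check: 571 · 907 = 517897.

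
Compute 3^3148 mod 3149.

947

3^1 ≡ 3 (mod 3149)
3^2 ≡ 3^2 = 9 ≡ 9 (mod 3149)
3^4 ≡ 9^2 = 81 ≡ 81 (mod 3149)
3^8 ≡ 81^2 = 6561 ≡ 263 (mod 3149)
3^16 ≡ 263^2 = 69169 ≡ 3040 (mod 3149)
3^32 ≡ 3040^2 = 9241600 ≡ 2434 (mod 3149)
3^64 ≡ 2434^2 = 5924356 ≡ 1087 (mod 3149)
3^128 ≡ 1087^2 = 1181569 ≡ 694 (mod 3149)
3^256 ≡ 694^2 = 481636 ≡ 2988 (mod 3149)
3^512 ≡ 2988^2 = 8928144 ≡ 729 (mod 3149)
3^1024 ≡ 729^2 = 531441 ≡ 2409 (mod 3149)
3^2048 ≡ 2409^2 = 5803281 ≡ 2823 (mod 3149)
3148 = 2048 + 1024 + 64 + 8 + 4 in binary powers of 2.
So 3^3148 ≡ 2823 · 2409 · 1087 · 263 · 81 ≡ 947 (mod 3149).
Since 947 ≠ 1, base 3 is a Fermat witness: 3149 is composite.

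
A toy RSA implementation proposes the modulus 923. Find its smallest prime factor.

13

923 is odd.
Digit sum 14, not divisible by 3.
Ends in 3: not divisible by 5.
7: 923 = 7·131 + 6
11: 923 = 11·83 + 10
13: 923 = 13·71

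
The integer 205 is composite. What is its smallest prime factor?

205 is odd.
Digit sum 7, not divisible by 3.
Ends in 5: divisible by 5.

5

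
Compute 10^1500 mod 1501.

10^1 ≡ 10 (mod 1501)
10^2 ≡ 10^2 = 100 ≡ 100 (mod 1501)
10^4 ≡ 100^2 = 10000 ≡ 994 (mod 1501)
10^8 ≡ 994^2 = 988036 ≡ 378 (mod 1501)
10^16 ≡ 378^2 = 142884 ≡ 289 (mod 1501)
10^32 ≡ 289^2 = 83521 ≡ 966 (mod 1501)
10^64 ≡ 966^2 = 933156 ≡ 1035 (mod 1501)
10^128 ≡ 1035^2 = 1071225 ≡ 1012 (mod 1501)
10^256 ≡ 1012^2 = 1024144 ≡ 462 (mod 1501)
10^512 ≡ 462^2 = 213444 ≡ 302 (mod 1501)
10^1024 ≡ 302^2 = 91204 ≡ 1144 (mod 1501)
1500 = 1024 + 256 + 128 + 64 + 16 + 8 + 4 in binary powers of 2.
So 10^1500 ≡ 1144 · 462 · 1012 · 1035 · 289 · 378 · 994 ≡ 144 (mod 1501).
Since 144 ≠ 1, base 10 is a Fermat witness: 1501 is composite.

144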